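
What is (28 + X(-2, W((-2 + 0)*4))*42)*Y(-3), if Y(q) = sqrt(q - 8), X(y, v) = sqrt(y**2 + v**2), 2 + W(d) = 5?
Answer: I*sqrt(11)*(28 + 42*sqrt(13)) ≈ 595.11*I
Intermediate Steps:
W(d) = 3 (W(d) = -2 + 5 = 3)
X(y, v) = sqrt(v**2 + y**2)
Y(q) = sqrt(-8 + q)
(28 + X(-2, W((-2 + 0)*4))*42)*Y(-3) = (28 + sqrt(3**2 + (-2)**2)*42)*sqrt(-8 - 3) = (28 + sqrt(9 + 4)*42)*sqrt(-11) = (28 + sqrt(13)*42)*(I*sqrt(11)) = (28 + 42*sqrt(13))*(I*sqrt(11)) = I*sqrt(11)*(28 + 42*sqrt(13))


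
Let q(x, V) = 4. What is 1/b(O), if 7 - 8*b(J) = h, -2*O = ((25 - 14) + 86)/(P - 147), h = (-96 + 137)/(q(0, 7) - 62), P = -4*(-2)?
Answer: 464/447 ≈ 1.0380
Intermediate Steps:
P = 8
h = -41/58 (h = (-96 + 137)/(4 - 62) = 41/(-58) = 41*(-1/58) = -41/58 ≈ -0.70690)
O = 97/278 (O = -((25 - 14) + 86)/(2*(8 - 147)) = -(11 + 86)/(2*(-139)) = -97*(-1)/(2*139) = -½*(-97/139) = 97/278 ≈ 0.34892)
b(J) = 447/464 (b(J) = 7/8 - ⅛*(-41/58) = 7/8 + 41/464 = 447/464)
1/b(O) = 1/(447/464) = 464/447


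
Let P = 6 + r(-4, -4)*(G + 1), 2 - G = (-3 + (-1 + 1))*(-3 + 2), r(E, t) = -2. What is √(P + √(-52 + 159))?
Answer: √(6 + √107) ≈ 4.0428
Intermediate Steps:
G = -1 (G = 2 - (-3 + (-1 + 1))*(-3 + 2) = 2 - (-3 + 0)*(-1) = 2 - (-3)*(-1) = 2 - 1*3 = 2 - 3 = -1)
P = 6 (P = 6 - 2*(-1 + 1) = 6 - 2*0 = 6 + 0 = 6)
√(P + √(-52 + 159)) = √(6 + √(-52 + 159)) = √(6 + √107)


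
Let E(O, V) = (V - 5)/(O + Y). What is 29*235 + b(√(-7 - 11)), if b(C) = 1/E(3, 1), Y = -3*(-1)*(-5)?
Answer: 6818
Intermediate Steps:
Y = -15 (Y = 3*(-5) = -15)
E(O, V) = (-5 + V)/(-15 + O) (E(O, V) = (V - 5)/(O - 15) = (-5 + V)/(-15 + O))
b(C) = 3 (b(C) = 1/((-5 + 1)/(-15 + 3)) = 1/(-4/(-12)) = 1/(-1/12*(-4)) = 1/(⅓) = 3)
29*235 + b(√(-7 - 11)) = 29*235 + 3 = 6815 + 3 = 6818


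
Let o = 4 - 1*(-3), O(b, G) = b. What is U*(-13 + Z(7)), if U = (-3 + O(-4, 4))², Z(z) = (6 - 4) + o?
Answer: -196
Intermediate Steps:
o = 7 (o = 4 + 3 = 7)
Z(z) = 9 (Z(z) = (6 - 4) + 7 = 2 + 7 = 9)
U = 49 (U = (-3 - 4)² = (-7)² = 49)
U*(-13 + Z(7)) = 49*(-13 + 9) = 49*(-4) = -196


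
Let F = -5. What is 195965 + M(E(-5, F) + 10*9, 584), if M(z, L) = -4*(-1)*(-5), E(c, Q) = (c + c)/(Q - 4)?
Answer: 195945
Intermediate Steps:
E(c, Q) = 2*c/(-4 + Q) (E(c, Q) = (2*c)/(-4 + Q) = 2*c/(-4 + Q))
M(z, L) = -20 (M(z, L) = 4*(-5) = -20)
195965 + M(E(-5, F) + 10*9, 584) = 195965 - 20 = 195945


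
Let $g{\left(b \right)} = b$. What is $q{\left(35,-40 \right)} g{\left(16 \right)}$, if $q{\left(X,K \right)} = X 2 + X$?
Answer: $1680$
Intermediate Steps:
$q{\left(X,K \right)} = 3 X$ ($q{\left(X,K \right)} = 2 X + X = 3 X$)
$q{\left(35,-40 \right)} g{\left(16 \right)} = 3 \cdot 35 \cdot 16 = 105 \cdot 16 = 1680$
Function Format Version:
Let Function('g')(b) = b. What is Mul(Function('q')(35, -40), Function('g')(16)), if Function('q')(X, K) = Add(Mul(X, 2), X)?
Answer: 1680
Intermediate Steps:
Function('q')(X, K) = Mul(3, X) (Function('q')(X, K) = Add(Mul(2, X), X) = Mul(3, X))
Mul(Function('q')(35, -40), Function('g')(16)) = Mul(Mul(3, 35), 16) = Mul(105, 16) = 1680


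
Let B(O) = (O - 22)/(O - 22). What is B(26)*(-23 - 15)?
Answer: -38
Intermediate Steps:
B(O) = 1 (B(O) = (-22 + O)/(-22 + O) = 1)
B(26)*(-23 - 15) = 1*(-23 - 15) = 1*(-38) = -38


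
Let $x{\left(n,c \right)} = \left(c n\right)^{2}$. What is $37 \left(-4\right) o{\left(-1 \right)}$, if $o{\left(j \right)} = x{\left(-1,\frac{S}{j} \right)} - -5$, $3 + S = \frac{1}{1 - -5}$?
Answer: $- \frac{17353}{9} \approx -1928.1$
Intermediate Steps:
$S = - \frac{17}{6}$ ($S = -3 + \frac{1}{1 - -5} = -3 + \frac{1}{1 + 5} = -3 + \frac{1}{6} = - \frac{17}{6} \approx -2.8333$)
$x{\left(n,c \right)} = c^{2} n^{2}$
$o{\left(j \right)} = 5 + \frac{289}{36 j^{2}}$ ($o{\left(j \right)} = \left(- \frac{17}{6 j}\right)^{2} \left(-1\right)^{2} - -5 = \frac{289}{36 j^{2}} \cdot 1 + 5 = \frac{289}{36 j^{2}} + 5 = 5 + \frac{289}{36 j^{2}}$)
$37 \left(-4\right) o{\left(-1 \right)} = 37 \left(-4\right) \left(5 + \frac{289}{36 \cdot 1}\right) = - 148 \left(5 + \frac{289}{36} \cdot 1\right) = - 148 \left(5 + \frac{289}{36}\right) = \left(-148\right) \frac{469}{36} = - \frac{17353}{9}$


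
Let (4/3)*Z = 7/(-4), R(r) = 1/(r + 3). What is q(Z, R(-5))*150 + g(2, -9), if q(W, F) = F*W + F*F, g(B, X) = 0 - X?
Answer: 2319/16 ≈ 144.94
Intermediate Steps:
g(B, X) = -X
R(r) = 1/(3 + r)
Z = -21/16 (Z = 3*(7/(-4))/4 = 3*(7*(-¼))/4 = (¾)*(-7/4) = -21/16 ≈ -1.3125)
q(W, F) = F² + F*W (q(W, F) = F*W + F² = F² + F*W)
q(Z, R(-5))*150 + g(2, -9) = ((1/(3 - 5) - 21/16)/(3 - 5))*150 - 1*(-9) = ((1/(-2) - 21/16)/(-2))*150 + 9 = -(-½ - 21/16)/2*150 + 9 = -½*(-29/16)*150 + 9 = (29/32)*150 + 9 = 2175/16 + 9 = 2319/16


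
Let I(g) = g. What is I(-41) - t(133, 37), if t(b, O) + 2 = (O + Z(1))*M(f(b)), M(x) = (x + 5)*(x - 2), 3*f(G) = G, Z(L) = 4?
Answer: -770987/9 ≈ -85665.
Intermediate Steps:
f(G) = G/3
M(x) = (-2 + x)*(5 + x) (M(x) = (5 + x)*(-2 + x) = (-2 + x)*(5 + x))
t(b, O) = -2 + (4 + O)*(-10 + b + b²/9) (t(b, O) = -2 + (O + 4)*(-10 + (b/3)² + 3*(b/3)) = -2 + (4 + O)*(-10 + b²/9 + b) = -2 + (4 + O)*(-10 + b + b²/9))
I(-41) - t(133, 37) = -41 - (-42 + 4*133 + (4/9)*133² + (⅑)*37*(-90 + 133² + 9*133)) = -41 - (-42 + 532 + (4/9)*17689 + (⅑)*37*(-90 + 17689 + 1197)) = -41 - (-42 + 532 + 70756/9 + (⅑)*37*18796) = -41 - (-42 + 532 + 70756/9 + 695452/9) = -41 - 1*770618/9 = -41 - 770618/9 = -770987/9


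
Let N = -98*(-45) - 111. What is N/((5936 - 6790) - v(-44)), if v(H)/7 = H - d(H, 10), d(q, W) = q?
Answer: -4299/854 ≈ -5.0340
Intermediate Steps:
v(H) = 0 (v(H) = 7*(H - H) = 7*0 = 0)
N = 4299 (N = 4410 - 111 = 4299)
N/((5936 - 6790) - v(-44)) = 4299/((5936 - 6790) - 1*0) = 4299/(-854 + 0) = 4299/(-854) = 4299*(-1/854) = -4299/854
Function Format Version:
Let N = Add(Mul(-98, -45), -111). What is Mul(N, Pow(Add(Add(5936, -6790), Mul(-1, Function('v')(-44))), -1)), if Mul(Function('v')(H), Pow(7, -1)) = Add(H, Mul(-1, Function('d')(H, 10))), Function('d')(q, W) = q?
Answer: Rational(-4299, 854) ≈ -5.0340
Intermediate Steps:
Function('v')(H) = 0 (Function('v')(H) = Mul(7, Add(H, Mul(-1, H))) = Mul(7, 0) = 0)
N = 4299 (N = Add(4410, -111) = 4299)
Mul(N, Pow(Add(Add(5936, -6790), Mul(-1, Function('v')(-44))), -1)) = Mul(4299, Pow(Add(Add(5936, -6790), Mul(-1, 0)), -1)) = Mul(4299, Pow(Add(-854, 0), -1)) = Mul(4299, Pow(-854, -1)) = Mul(4299, Rational(-1, 854)) = Rational(-4299, 854)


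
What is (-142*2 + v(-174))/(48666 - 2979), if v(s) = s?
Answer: -458/45687 ≈ -0.010025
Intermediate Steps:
(-142*2 + v(-174))/(48666 - 2979) = (-142*2 - 174)/(48666 - 2979) = (-284 - 174)/45687 = -458*1/45687 = -458/45687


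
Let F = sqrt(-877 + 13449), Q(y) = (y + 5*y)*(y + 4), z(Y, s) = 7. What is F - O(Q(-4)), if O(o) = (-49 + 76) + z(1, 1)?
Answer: -34 + 2*sqrt(3143) ≈ 78.125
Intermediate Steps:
Q(y) = 6*y*(4 + y) (Q(y) = (6*y)*(4 + y) = 6*y*(4 + y))
O(o) = 34 (O(o) = (-49 + 76) + 7 = 27 + 7 = 34)
F = 2*sqrt(3143) (F = sqrt(12572) = 2*sqrt(3143) ≈ 112.12)
F - O(Q(-4)) = 2*sqrt(3143) - 1*34 = 2*sqrt(3143) - 34 = -34 + 2*sqrt(3143)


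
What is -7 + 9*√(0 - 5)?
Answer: -7 + 9*I*√5 ≈ -7.0 + 20.125*I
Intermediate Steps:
-7 + 9*√(0 - 5) = -7 + 9*√(-5) = -7 + 9*(I*√5) = -7 + 9*I*√5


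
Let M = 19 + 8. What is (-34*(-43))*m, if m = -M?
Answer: -39474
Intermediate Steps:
M = 27
m = -27 (m = -1*27 = -27)
(-34*(-43))*m = -34*(-43)*(-27) = 1462*(-27) = -39474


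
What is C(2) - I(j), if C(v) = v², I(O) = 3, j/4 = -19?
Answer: 1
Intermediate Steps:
j = -76 (j = 4*(-19) = -76)
C(2) - I(j) = 2² - 1*3 = 4 - 3 = 1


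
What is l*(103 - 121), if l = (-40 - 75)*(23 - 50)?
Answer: -55890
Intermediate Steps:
l = 3105 (l = -115*(-27) = 3105)
l*(103 - 121) = 3105*(103 - 121) = 3105*(-18) = -55890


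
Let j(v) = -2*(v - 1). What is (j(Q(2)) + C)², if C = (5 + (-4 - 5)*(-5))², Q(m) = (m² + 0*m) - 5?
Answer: 6270016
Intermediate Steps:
Q(m) = -5 + m² (Q(m) = (m² + 0) - 5 = m² - 5 = -5 + m²)
j(v) = 2 - 2*v (j(v) = -2*(-1 + v) = 2 - 2*v)
C = 2500 (C = (5 - 9*(-5))² = (5 + 45)² = 50² = 2500)
(j(Q(2)) + C)² = ((2 - 2*(-5 + 2²)) + 2500)² = ((2 - 2*(-5 + 4)) + 2500)² = ((2 - 2*(-1)) + 2500)² = ((2 + 2) + 2500)² = (4 + 2500)² = 2504² = 6270016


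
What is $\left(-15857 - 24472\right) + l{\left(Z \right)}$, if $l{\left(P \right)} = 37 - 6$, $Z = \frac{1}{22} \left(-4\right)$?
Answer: $-40298$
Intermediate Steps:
$Z = - \frac{2}{11}$ ($Z = \frac{1}{22} \left(-4\right) = - \frac{2}{11} \approx -0.18182$)
$l{\left(P \right)} = 31$ ($l{\left(P \right)} = 37 - 6 = 31$)
$\left(-15857 - 24472\right) + l{\left(Z \right)} = \left(-15857 - 24472\right) + 31 = -40329 + 31 = -40298$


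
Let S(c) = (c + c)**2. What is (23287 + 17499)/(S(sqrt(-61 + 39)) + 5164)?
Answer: 20393/2538 ≈ 8.0351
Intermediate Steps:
S(c) = 4*c**2 (S(c) = (2*c)**2 = 4*c**2)
(23287 + 17499)/(S(sqrt(-61 + 39)) + 5164) = (23287 + 17499)/(4*(sqrt(-61 + 39))**2 + 5164) = 40786/(4*(sqrt(-22))**2 + 5164) = 40786/(4*(I*sqrt(22))**2 + 5164) = 40786/(4*(-22) + 5164) = 40786/(-88 + 5164) = 40786/5076 = 40786*(1/5076) = 20393/2538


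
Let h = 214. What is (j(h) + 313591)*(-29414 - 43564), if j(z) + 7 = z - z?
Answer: -22884733152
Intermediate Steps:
j(z) = -7 (j(z) = -7 + (z - z) = -7 + 0 = -7)
(j(h) + 313591)*(-29414 - 43564) = (-7 + 313591)*(-29414 - 43564) = 313584*(-72978) = -22884733152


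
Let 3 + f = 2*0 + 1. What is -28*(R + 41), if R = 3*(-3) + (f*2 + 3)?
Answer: -868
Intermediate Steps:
f = -2 (f = -3 + (2*0 + 1) = -3 + (0 + 1) = -3 + 1 = -2)
R = -10 (R = 3*(-3) + (-2*2 + 3) = -9 + (-4 + 3) = -9 - 1 = -10)
-28*(R + 41) = -28*(-10 + 41) = -28*31 = -868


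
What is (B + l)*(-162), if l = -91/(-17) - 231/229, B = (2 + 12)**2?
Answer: -126350280/3893 ≈ -32456.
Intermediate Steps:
B = 196 (B = 14**2 = 196)
l = 16912/3893 (l = -91*(-1/17) - 231*1/229 = 91/17 - 231/229 = 16912/3893 ≈ 4.3442)
(B + l)*(-162) = (196 + 16912/3893)*(-162) = (779940/3893)*(-162) = -126350280/3893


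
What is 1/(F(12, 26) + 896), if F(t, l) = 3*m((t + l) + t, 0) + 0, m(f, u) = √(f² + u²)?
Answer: 1/1046 ≈ 0.00095602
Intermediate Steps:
F(t, l) = 3*√((l + 2*t)²) (F(t, l) = 3*√(((t + l) + t)² + 0²) + 0 = 3*√(((l + t) + t)² + 0) + 0 = 3*√((l + 2*t)² + 0) + 0 = 3*√((l + 2*t)²) + 0 = 3*√((l + 2*t)²))
1/(F(12, 26) + 896) = 1/(3*√((26 + 2*12)²) + 896) = 1/(3*√((26 + 24)²) + 896) = 1/(3*√(50²) + 896) = 1/(3*√2500 + 896) = 1/(3*50 + 896) = 1/(150 + 896) = 1/1046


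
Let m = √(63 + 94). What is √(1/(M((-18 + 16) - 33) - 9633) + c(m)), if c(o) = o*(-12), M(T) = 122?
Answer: √(-9511 - 1085509452*√157)/9511 ≈ 12.262*I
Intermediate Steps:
m = √157 ≈ 12.530
c(o) = -12*o
√(1/(M((-18 + 16) - 33) - 9633) + c(m)) = √(1/(122 - 9633) - 12*√157) = √(1/(-9511) - 12*√157) = √(-1/9511 - 12*√157)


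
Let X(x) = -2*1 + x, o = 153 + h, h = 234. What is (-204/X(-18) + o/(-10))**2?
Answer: 3249/4 ≈ 812.25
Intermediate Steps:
o = 387 (o = 153 + 234 = 387)
X(x) = -2 + x
(-204/X(-18) + o/(-10))**2 = (-204/(-2 - 18) + 387/(-10))**2 = (-204/(-20) + 387*(-1/10))**2 = (-204*(-1/20) - 387/10)**2 = (51/5 - 387/10)**2 = (-57/2)**2 = 3249/4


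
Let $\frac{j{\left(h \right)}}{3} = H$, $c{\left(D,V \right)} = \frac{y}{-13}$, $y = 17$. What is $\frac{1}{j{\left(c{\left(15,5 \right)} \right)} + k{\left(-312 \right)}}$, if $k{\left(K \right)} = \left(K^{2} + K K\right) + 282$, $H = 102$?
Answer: $\frac{1}{195276} \approx 5.121 \cdot 10^{-6}$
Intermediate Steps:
$c{\left(D,V \right)} = - \frac{17}{13}$ ($c{\left(D,V \right)} = \frac{17}{-13} = 17 \left(- \frac{1}{13}\right) = - \frac{17}{13}$)
$k{\left(K \right)} = 282 + 2 K^{2}$ ($k{\left(K \right)} = \left(K^{2} + K^{2}\right) + 282 = 2 K^{2} + 282 = 282 + 2 K^{2}$)
$j{\left(h \right)} = 306$ ($j{\left(h \right)} = 3 \cdot 102 = 306$)
$\frac{1}{j{\left(c{\left(15,5 \right)} \right)} + k{\left(-312 \right)}} = \frac{1}{306 + \left(282 + 2 \left(-312\right)^{2}\right)} = \frac{1}{306 + \left(282 + 2 \cdot 97344\right)} = \frac{1}{306 + \left(282 + 194688\right)} = \frac{1}{306 + 194970} = \frac{1}{195276}$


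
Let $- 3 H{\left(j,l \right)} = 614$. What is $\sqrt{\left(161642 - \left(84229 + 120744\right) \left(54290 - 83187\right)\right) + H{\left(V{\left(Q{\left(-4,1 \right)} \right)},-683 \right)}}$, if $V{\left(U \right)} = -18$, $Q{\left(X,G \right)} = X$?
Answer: $\frac{\sqrt{53309395965}}{3} \approx 76963.0$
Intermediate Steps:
$H{\left(j,l \right)} = - \frac{614}{3}$ ($H{\left(j,l \right)} = \left(- \frac{1}{3}\right) 614 = - \frac{614}{3}$)
$\sqrt{\left(161642 - \left(84229 + 120744\right) \left(54290 - 83187\right)\right) + H{\left(V{\left(Q{\left(-4,1 \right)} \right)},-683 \right)}} = \sqrt{\left(161642 - \left(84229 + 120744\right) \left(54290 - 83187\right)\right) - \frac{614}{3}} = \sqrt{\left(161642 - 204973 \left(-28897\right)\right) - \frac{614}{3}} = \sqrt{\left(161642 - -5923104781\right) - \frac{614}{3}} = \sqrt{\left(161642 + 5923104781\right) - \frac{614}{3}} = \sqrt{5923266423 - \frac{614}{3}} = \sqrt{\frac{17769798655}{3}} = \frac{\sqrt{53309395965}}{3}$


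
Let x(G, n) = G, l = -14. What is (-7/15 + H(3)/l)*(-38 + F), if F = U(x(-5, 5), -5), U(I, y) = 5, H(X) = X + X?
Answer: 1034/35 ≈ 29.543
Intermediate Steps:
H(X) = 2*X
F = 5
(-7/15 + H(3)/l)*(-38 + F) = (-7/15 + (2*3)/(-14))*(-38 + 5) = (-7*1/15 + 6*(-1/14))*(-33) = (-7/15 - 3/7)*(-33) = -94/105*(-33) = 1034/35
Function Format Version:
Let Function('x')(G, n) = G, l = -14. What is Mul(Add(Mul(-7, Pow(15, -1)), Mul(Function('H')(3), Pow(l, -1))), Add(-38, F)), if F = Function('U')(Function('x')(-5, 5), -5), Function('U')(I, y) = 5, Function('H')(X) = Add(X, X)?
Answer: Rational(1034, 35) ≈ 29.543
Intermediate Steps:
Function('H')(X) = Mul(2, X)
F = 5
Mul(Add(Mul(-7, Pow(15, -1)), Mul(Function('H')(3), Pow(l, -1))), Add(-38, F)) = Mul(Add(Mul(-7, Pow(15, -1)), Mul(Mul(2, 3), Pow(-14, -1))), Add(-38, 5)) = Mul(Add(Mul(-7, Rational(1, 15)), Mul(6, Rational(-1, 14))), -33) = Mul(Add(Rational(-7, 15), Rational(-3, 7)), -33) = Mul(Rational(-94, 105), -33) = Rational(1034, 35)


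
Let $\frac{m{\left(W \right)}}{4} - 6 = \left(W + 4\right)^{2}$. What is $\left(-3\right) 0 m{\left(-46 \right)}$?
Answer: $0$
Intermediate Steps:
$m{\left(W \right)} = 24 + 4 \left(4 + W\right)^{2}$ ($m{\left(W \right)} = 24 + 4 \left(W + 4\right)^{2} = 24 + 4 \left(4 + W\right)^{2}$)
$\left(-3\right) 0 m{\left(-46 \right)} = \left(-3\right) 0 \left(24 + 4 \left(4 - 46\right)^{2}\right) = 0 \left(24 + 4 \left(-42\right)^{2}\right) = 0 \left(24 + 4 \cdot 1764\right) = 0 \left(24 + 7056\right) = 0 \cdot 7080 = 0$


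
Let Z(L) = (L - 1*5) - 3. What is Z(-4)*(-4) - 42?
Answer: 6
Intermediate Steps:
Z(L) = -8 + L (Z(L) = (L - 5) - 3 = (-5 + L) - 3 = -8 + L)
Z(-4)*(-4) - 42 = (-8 - 4)*(-4) - 42 = -12*(-4) - 42 = 48 - 42 = 6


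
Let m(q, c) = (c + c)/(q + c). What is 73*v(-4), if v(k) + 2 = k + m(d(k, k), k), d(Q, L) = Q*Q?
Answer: -1460/3 ≈ -486.67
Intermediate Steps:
d(Q, L) = Q**2
m(q, c) = 2*c/(c + q) (m(q, c) = (2*c)/(c + q) = 2*c/(c + q))
v(k) = -2 + k + 2*k/(k + k**2) (v(k) = -2 + (k + 2*k/(k + k**2)) = -2 + k + 2*k/(k + k**2))
73*v(-4) = 73*(-4*(-1 - 4)/(1 - 4)) = 73*(-4*(-5)/(-3)) = 73*(-4*(-1/3)*(-5)) = 73*(-20/3) = -1460/3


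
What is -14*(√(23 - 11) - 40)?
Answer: 560 - 28*√3 ≈ 511.50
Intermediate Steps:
-14*(√(23 - 11) - 40) = -14*(√12 - 40) = -14*(2*√3 - 40) = -14*(-40 + 2*√3) = -(-560 + 28*√3) = 560 - 28*√3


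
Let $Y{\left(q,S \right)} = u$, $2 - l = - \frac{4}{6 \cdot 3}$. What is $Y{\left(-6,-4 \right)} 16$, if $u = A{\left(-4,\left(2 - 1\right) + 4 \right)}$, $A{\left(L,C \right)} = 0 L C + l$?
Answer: $\frac{320}{9} \approx 35.556$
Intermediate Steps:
$l = \frac{20}{9}$ ($l = 2 - - \frac{4}{6 \cdot 3} = 2 - - \frac{4}{18} = 2 - \left(-4\right) \frac{1}{18} = 2 - - \frac{2}{9} = 2 + \frac{2}{9} = \frac{20}{9} \approx 2.2222$)
$A{\left(L,C \right)} = \frac{20}{9}$ ($A{\left(L,C \right)} = 0 L C + \frac{20}{9} = 0 C + \frac{20}{9} = 0 + \frac{20}{9} = \frac{20}{9}$)
$u = \frac{20}{9} \approx 2.2222$
$Y{\left(q,S \right)} = \frac{20}{9}$
$Y{\left(-6,-4 \right)} 16 = \frac{20}{9} \cdot 16 = \frac{320}{9}$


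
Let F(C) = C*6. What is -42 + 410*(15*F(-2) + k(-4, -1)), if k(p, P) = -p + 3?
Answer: -70972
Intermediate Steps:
F(C) = 6*C
k(p, P) = 3 - p
-42 + 410*(15*F(-2) + k(-4, -1)) = -42 + 410*(15*(6*(-2)) + (3 - 1*(-4))) = -42 + 410*(15*(-12) + (3 + 4)) = -42 + 410*(-180 + 7) = -42 + 410*(-173) = -42 - 70930 = -70972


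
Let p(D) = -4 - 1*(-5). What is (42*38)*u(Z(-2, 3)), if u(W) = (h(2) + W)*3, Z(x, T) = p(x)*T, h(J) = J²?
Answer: 33516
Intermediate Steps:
p(D) = 1 (p(D) = -4 + 5 = 1)
Z(x, T) = T (Z(x, T) = 1*T = T)
u(W) = 12 + 3*W (u(W) = (2² + W)*3 = (4 + W)*3 = 12 + 3*W)
(42*38)*u(Z(-2, 3)) = (42*38)*(12 + 3*3) = 1596*(12 + 9) = 1596*21 = 33516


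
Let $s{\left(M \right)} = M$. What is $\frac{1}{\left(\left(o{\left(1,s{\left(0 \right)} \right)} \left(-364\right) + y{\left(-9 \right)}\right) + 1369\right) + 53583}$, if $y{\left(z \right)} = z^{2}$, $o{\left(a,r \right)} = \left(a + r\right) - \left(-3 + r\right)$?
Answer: $\frac{1}{53577} \approx 1.8665 \cdot 10^{-5}$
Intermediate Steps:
$o{\left(a,r \right)} = 3 + a$
$\frac{1}{\left(\left(o{\left(1,s{\left(0 \right)} \right)} \left(-364\right) + y{\left(-9 \right)}\right) + 1369\right) + 53583} = \frac{1}{\left(\left(\left(3 + 1\right) \left(-364\right) + \left(-9\right)^{2}\right) + 1369\right) + 53583} = \frac{1}{\left(\left(4 \left(-364\right) + 81\right) + 1369\right) + 53583} = \frac{1}{\left(\left(-1456 + 81\right) + 1369\right) + 53583} = \frac{1}{\left(-1375 + 1369\right) + 53583} = \frac{1}{-6 + 53583} = \frac{1}{53577}$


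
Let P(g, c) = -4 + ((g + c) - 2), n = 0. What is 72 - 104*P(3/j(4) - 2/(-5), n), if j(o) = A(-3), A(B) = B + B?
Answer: 3532/5 ≈ 706.40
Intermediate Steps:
A(B) = 2*B
j(o) = -6 (j(o) = 2*(-3) = -6)
P(g, c) = -6 + c + g (P(g, c) = -4 + ((c + g) - 2) = -4 + (-2 + c + g) = -6 + c + g)
72 - 104*P(3/j(4) - 2/(-5), n) = 72 - 104*(-6 + 0 + (3/(-6) - 2/(-5))) = 72 - 104*(-6 + 0 + (3*(-⅙) - 2*(-⅕))) = 72 - 104*(-6 + 0 + (-½ + ⅖)) = 72 - 104*(-6 + 0 - ⅒) = 72 - 104*(-61/10) = 72 + 3172/5 = 3532/5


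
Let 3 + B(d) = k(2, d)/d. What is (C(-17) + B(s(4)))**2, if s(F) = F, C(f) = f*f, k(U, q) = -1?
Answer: 1306449/16 ≈ 81653.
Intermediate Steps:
C(f) = f**2
B(d) = -3 - 1/d
(C(-17) + B(s(4)))**2 = ((-17)**2 + (-3 - 1/4))**2 = (289 + (-3 - 1*1/4))**2 = (289 + (-3 - 1/4))**2 = (289 - 13/4)**2 = (1143/4)**2 = 1306449/16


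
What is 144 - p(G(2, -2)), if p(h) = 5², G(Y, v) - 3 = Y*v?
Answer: 119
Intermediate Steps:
G(Y, v) = 3 + Y*v
p(h) = 25
144 - p(G(2, -2)) = 144 - 1*25 = 144 - 25 = 119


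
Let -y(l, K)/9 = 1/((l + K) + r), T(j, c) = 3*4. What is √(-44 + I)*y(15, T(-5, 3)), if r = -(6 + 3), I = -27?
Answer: -I*√71/2 ≈ -4.2131*I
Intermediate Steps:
T(j, c) = 12
r = -9 (r = -1*9 = -9)
y(l, K) = -9/(-9 + K + l) (y(l, K) = -9/((l + K) - 9) = -9/((K + l) - 9) = -9/(-9 + K + l))
√(-44 + I)*y(15, T(-5, 3)) = √(-44 - 27)*(-9/(-9 + 12 + 15)) = √(-71)*(-9/18) = (I*√71)*(-9*1/18) = (I*√71)*(-½) = -I*√71/2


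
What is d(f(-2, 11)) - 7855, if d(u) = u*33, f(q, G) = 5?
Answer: -7690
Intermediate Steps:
d(u) = 33*u
d(f(-2, 11)) - 7855 = 33*5 - 7855 = 165 - 7855 = -7690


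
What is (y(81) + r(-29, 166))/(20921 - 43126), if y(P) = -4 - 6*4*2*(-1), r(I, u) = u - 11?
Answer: -199/22205 ≈ -0.0089619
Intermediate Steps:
r(I, u) = -11 + u
y(P) = 44 (y(P) = -4 - 48*(-1) = -4 - 6*(-8) = -4 + 48 = 44)
(y(81) + r(-29, 166))/(20921 - 43126) = (44 + (-11 + 166))/(20921 - 43126) = (44 + 155)/(-22205) = 199*(-1/22205) = -199/22205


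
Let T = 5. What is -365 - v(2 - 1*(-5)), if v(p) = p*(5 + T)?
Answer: -435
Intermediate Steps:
v(p) = 10*p (v(p) = p*(5 + 5) = p*10 = 10*p)
-365 - v(2 - 1*(-5)) = -365 - 10*(2 - 1*(-5)) = -365 - 10*(2 + 5) = -365 - 10*7 = -365 - 1*70 = -365 - 70 = -435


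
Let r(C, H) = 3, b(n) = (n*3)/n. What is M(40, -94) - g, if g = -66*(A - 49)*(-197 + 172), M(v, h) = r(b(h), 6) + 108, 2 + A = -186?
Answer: 391161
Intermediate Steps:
A = -188 (A = -2 - 186 = -188)
b(n) = 3 (b(n) = (3*n)/n = 3)
M(v, h) = 111 (M(v, h) = 3 + 108 = 111)
g = -391050 (g = -66*(-188 - 49)*(-197 + 172) = -(-15642)*(-25) = -66*5925 = -391050)
M(40, -94) - g = 111 - 1*(-391050) = 111 + 391050 = 391161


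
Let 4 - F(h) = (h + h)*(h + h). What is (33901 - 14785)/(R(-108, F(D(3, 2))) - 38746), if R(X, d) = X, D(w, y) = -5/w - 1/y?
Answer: -9558/19427 ≈ -0.49200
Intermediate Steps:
D(w, y) = -1/y - 5/w
F(h) = 4 - 4*h**2 (F(h) = 4 - (h + h)*(h + h) = 4 - 2*h*2*h = 4 - 4*h**2)
(33901 - 14785)/(R(-108, F(D(3, 2))) - 38746) = (33901 - 14785)/(-108 - 38746) = 19116/(-38854) = 19116*(-1/38854) = -9558/19427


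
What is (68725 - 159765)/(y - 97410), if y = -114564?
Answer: 45520/105987 ≈ 0.42949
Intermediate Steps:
(68725 - 159765)/(y - 97410) = (68725 - 159765)/(-114564 - 97410) = -91040/(-211974) = -91040*(-1/211974) = 45520/105987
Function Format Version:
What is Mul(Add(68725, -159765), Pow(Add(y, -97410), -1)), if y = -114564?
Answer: Rational(45520, 105987) ≈ 0.42949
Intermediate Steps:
Mul(Add(68725, -159765), Pow(Add(y, -97410), -1)) = Mul(Add(68725, -159765), Pow(Add(-114564, -97410), -1)) = Mul(-91040, Pow(-211974, -1)) = Mul(-91040, Rational(-1, 211974)) = Rational(45520, 105987)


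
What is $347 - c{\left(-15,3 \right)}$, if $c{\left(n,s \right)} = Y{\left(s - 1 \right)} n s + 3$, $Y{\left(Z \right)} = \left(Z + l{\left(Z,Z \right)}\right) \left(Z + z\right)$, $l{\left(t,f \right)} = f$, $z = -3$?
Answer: $164$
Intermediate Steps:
$Y{\left(Z \right)} = 2 Z \left(-3 + Z\right)$ ($Y{\left(Z \right)} = \left(Z + Z\right) \left(Z - 3\right) = 2 Z \left(-3 + Z\right)$)
$c{\left(n,s \right)} = 3 + 2 n s \left(-1 + s\right) \left(-4 + s\right)$ ($c{\left(n,s \right)} = 2 \left(s - 1\right) \left(-3 + \left(s - 1\right)\right) n s + 3 = 2 \left(-1 + s\right) \left(-3 + \left(-1 + s\right)\right) n s + 3 = 2 \left(-1 + s\right) \left(-4 + s\right) n s + 3 = 2 n \left(-1 + s\right) \left(-4 + s\right) s + 3 = 2 n s \left(-1 + s\right) \left(-4 + s\right) + 3 = 3 + 2 n s \left(-1 + s\right) \left(-4 + s\right)$)
$347 - c{\left(-15,3 \right)} = 347 - \left(3 + 2 \left(-15\right) 3 \left(3 + \left(-1 + 3\right)^{2} - 9\right)\right) = 347 - \left(3 + 2 \left(-15\right) 3 \left(3 + 2^{2} - 9\right)\right) = 347 - \left(3 + 2 \left(-15\right) 3 \left(3 + 4 - 9\right)\right) = 347 - \left(3 + 2 \left(-15\right) 3 \left(-2\right)\right) = 347 - \left(3 + 180\right) = 347 - 183 = 164$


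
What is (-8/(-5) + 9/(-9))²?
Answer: 9/25 ≈ 0.36000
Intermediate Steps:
(-8/(-5) + 9/(-9))² = (-8*(-⅕) + 9*(-⅑))² = (8/5 - 1)² = (⅗)² = 9/25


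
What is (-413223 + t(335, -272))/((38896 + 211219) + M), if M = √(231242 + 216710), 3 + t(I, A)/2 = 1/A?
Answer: -14056249151675/8507760877128 + 56199145*√27997/2126940219282 ≈ -1.6477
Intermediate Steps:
t(I, A) = -6 + 2/A
M = 4*√27997 (M = √447952 = 4*√27997 ≈ 669.29)
(-413223 + t(335, -272))/((38896 + 211219) + M) = (-413223 + (-6 + 2/(-272)))/((38896 + 211219) + 4*√27997) = (-413223 + (-6 + 2*(-1/272)))/(250115 + 4*√27997) = (-413223 + (-6 - 1/136))/(250115 + 4*√27997) = (-413223 - 817/136)/(250115 + 4*√27997) = -56199145/(136*(250115 + 4*√27997))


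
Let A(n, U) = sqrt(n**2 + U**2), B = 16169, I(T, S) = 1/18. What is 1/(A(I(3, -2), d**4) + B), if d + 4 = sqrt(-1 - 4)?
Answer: 1/(16169 + sqrt(1/324 + (4 - I*sqrt(5))**8)) ≈ 6.1059e-5 - 1.468e-6*I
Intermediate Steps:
I(T, S) = 1/18
d = -4 + I*sqrt(5) (d = -4 + sqrt(-1 - 4) = -4 + sqrt(-5) = -4 + I*sqrt(5) ≈ -4.0 + 2.2361*I)
A(n, U) = sqrt(U**2 + n**2)
1/(A(I(3, -2), d**4) + B) = 1/(sqrt(((-4 + I*sqrt(5))**4)**2 + (1/18)**2) + 16169) = 1/(sqrt((-4 + I*sqrt(5))**8 + 1/324) + 16169) = 1/(sqrt(1/324 + (-4 + I*sqrt(5))**8) + 16169) = 1/(16169 + sqrt(1/324 + (-4 + I*sqrt(5))**8))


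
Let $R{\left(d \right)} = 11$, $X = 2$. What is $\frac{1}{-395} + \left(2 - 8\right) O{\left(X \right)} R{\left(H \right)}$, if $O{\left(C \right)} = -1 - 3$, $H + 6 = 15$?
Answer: $\frac{104279}{395} \approx 264.0$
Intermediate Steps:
$H = 9$ ($H = -6 + 15 = 9$)
$O{\left(C \right)} = -4$
$\frac{1}{-395} + \left(2 - 8\right) O{\left(X \right)} R{\left(H \right)} = \frac{1}{-395} + \left(2 - 8\right) \left(-4\right) 11 = - \frac{1}{395} + \left(-6\right) \left(-4\right) 11 = - \frac{1}{395} + 24 \cdot 11 = - \frac{1}{395} + 264 = \frac{104279}{395}$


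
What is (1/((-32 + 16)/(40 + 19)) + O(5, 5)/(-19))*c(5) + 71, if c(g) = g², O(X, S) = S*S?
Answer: -16441/304 ≈ -54.082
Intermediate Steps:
O(X, S) = S²
(1/((-32 + 16)/(40 + 19)) + O(5, 5)/(-19))*c(5) + 71 = (1/((-32 + 16)/(40 + 19)) + 5²/(-19))*5² + 71 = (1/(-16/59) + 25*(-1/19))*25 + 71 = (1/(-16*1/59) - 25/19)*25 + 71 = (1/(-16/59) - 25/19)*25 + 71 = (1*(-59/16) - 25/19)*25 + 71 = (-59/16 - 25/19)*25 + 71 = -1521/304*25 + 71 = -38025/304 + 71 = -16441/304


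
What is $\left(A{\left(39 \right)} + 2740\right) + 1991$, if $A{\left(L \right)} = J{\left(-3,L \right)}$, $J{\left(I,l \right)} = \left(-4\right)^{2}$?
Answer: $4747$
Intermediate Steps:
$J{\left(I,l \right)} = 16$
$A{\left(L \right)} = 16$
$\left(A{\left(39 \right)} + 2740\right) + 1991 = \left(16 + 2740\right) + 1991 = 2756 + 1991 = 4747$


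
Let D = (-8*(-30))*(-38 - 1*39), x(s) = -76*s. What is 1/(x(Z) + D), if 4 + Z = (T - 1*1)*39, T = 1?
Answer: -1/18176 ≈ -5.5018e-5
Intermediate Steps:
Z = -4 (Z = -4 + (1 - 1*1)*39 = -4 + (1 - 1)*39 = -4 + 0*39 = -4 + 0 = -4)
D = -18480 (D = 240*(-38 - 39) = 240*(-77) = -18480)
1/(x(Z) + D) = 1/(-76*(-4) - 18480) = 1/(304 - 18480) = 1/(-18176) = -1/18176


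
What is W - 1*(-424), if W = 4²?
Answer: 440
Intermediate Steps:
W = 16
W - 1*(-424) = 16 - 1*(-424) = 16 + 424 = 440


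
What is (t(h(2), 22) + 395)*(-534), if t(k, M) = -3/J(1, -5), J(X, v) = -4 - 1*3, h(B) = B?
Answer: -1478112/7 ≈ -2.1116e+5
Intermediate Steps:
J(X, v) = -7 (J(X, v) = -4 - 3 = -7)
t(k, M) = 3/7 (t(k, M) = -3/(-7) = -3*(-⅐) = 3/7)
(t(h(2), 22) + 395)*(-534) = (3/7 + 395)*(-534) = (2768/7)*(-534) = -1478112/7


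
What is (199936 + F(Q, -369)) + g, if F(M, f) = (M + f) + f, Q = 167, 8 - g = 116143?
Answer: 83230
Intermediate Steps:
g = -116135 (g = 8 - 1*116143 = 8 - 116143 = -116135)
F(M, f) = M + 2*f
(199936 + F(Q, -369)) + g = (199936 + (167 + 2*(-369))) - 116135 = (199936 + (167 - 738)) - 116135 = (199936 - 571) - 116135 = 199365 - 116135 = 83230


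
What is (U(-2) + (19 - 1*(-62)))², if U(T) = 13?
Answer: 8836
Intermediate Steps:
(U(-2) + (19 - 1*(-62)))² = (13 + (19 - 1*(-62)))² = (13 + (19 + 62))² = (13 + 81)² = 94² = 8836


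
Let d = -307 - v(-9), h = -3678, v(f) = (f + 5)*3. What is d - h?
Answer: 3383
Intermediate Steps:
v(f) = 15 + 3*f (v(f) = (5 + f)*3 = 15 + 3*f)
d = -295 (d = -307 - (15 + 3*(-9)) = -307 - (15 - 27) = -307 - 1*(-12) = -307 + 12 = -295)
d - h = -295 - 1*(-3678) = -295 + 3678 = 3383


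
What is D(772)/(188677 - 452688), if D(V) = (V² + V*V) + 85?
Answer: -1192053/264011 ≈ -4.5152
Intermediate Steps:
D(V) = 85 + 2*V² (D(V) = (V² + V²) + 85 = 2*V² + 85 = 85 + 2*V²)
D(772)/(188677 - 452688) = (85 + 2*772²)/(188677 - 452688) = (85 + 2*595984)/(-264011) = (85 + 1191968)*(-1/264011) = 1192053*(-1/264011) = -1192053/264011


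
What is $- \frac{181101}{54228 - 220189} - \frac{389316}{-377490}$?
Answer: $\frac{22162514861}{10441436315} \approx 2.1226$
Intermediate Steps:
$- \frac{181101}{54228 - 220189} - \frac{389316}{-377490} = - \frac{181101}{-165961} - - \frac{64886}{62915} = \left(-181101\right) \left(- \frac{1}{165961}\right) + \frac{64886}{62915} = \frac{181101}{165961} + \frac{64886}{62915} = \frac{22162514861}{10441436315}$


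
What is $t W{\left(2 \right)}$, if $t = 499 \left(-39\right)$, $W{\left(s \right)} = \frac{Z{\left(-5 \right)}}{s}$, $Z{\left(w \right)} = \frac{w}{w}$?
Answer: $- \frac{19461}{2} \approx -9730.5$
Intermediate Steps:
$Z{\left(w \right)} = 1$
$W{\left(s \right)} = \frac{1}{s}$ ($W{\left(s \right)} = 1 \frac{1}{s} = \frac{1}{s}$)
$t = -19461$
$t W{\left(2 \right)} = - \frac{19461}{2}$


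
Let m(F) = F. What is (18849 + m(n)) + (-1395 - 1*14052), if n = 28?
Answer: 3430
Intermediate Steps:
(18849 + m(n)) + (-1395 - 1*14052) = (18849 + 28) + (-1395 - 1*14052) = 18877 + (-1395 - 14052) = 18877 - 15447 = 3430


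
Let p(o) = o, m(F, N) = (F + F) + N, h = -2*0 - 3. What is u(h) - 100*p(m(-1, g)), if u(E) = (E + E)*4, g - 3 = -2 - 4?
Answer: 476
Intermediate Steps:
g = -3 (g = 3 + (-2 - 4) = 3 - 6 = -3)
h = -3 (h = 0 - 3 = -3)
u(E) = 8*E (u(E) = (2*E)*4 = 8*E)
m(F, N) = N + 2*F (m(F, N) = 2*F + N = N + 2*F)
u(h) - 100*p(m(-1, g)) = 8*(-3) - 100*(-3 + 2*(-1)) = -24 - 100*(-3 - 2) = -24 - 100*(-5) = -24 + 500 = 476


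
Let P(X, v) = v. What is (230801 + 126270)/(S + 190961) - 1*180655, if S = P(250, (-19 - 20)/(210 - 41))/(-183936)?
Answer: -27496600671562159/152206610817 ≈ -1.8065e+5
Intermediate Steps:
S = 1/797056 (S = ((-19 - 20)/(210 - 41))/(-183936) = -39/169*(-1/183936) = -39*1/169*(-1/183936) = -3/13*(-1/183936) = 1/797056 ≈ 1.2546e-6)
(230801 + 126270)/(S + 190961) - 1*180655 = (230801 + 126270)/(1/797056 + 190961) - 1*180655 = 357071/(152206610817/797056) - 180655 = 357071*(797056/152206610817) - 180655 = 284605582976/152206610817 - 180655 = -27496600671562159/152206610817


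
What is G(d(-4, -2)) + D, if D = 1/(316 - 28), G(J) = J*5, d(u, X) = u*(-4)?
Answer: 23041/288 ≈ 80.003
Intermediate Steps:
d(u, X) = -4*u
G(J) = 5*J
D = 1/288 ≈ 0.0034722
G(d(-4, -2)) + D = 5*(-4*(-4)) + 1/288 = 5*16 + 1/288 = 80 + 1/288 = 23041/288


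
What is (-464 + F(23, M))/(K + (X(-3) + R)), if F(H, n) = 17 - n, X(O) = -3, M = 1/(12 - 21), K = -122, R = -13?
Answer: 2011/621 ≈ 3.2383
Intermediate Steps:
M = -⅑ (M = 1/(-9) = -⅑ ≈ -0.11111)
(-464 + F(23, M))/(K + (X(-3) + R)) = (-464 + (17 - 1*(-⅑)))/(-122 + (-3 - 13)) = (-464 + (17 + ⅑))/(-122 - 16) = (-464 + 154/9)/(-138) = -4022/9*(-1/138) = 2011/621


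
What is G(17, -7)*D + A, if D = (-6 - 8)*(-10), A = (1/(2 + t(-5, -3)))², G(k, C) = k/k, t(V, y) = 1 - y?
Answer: 5041/36 ≈ 140.03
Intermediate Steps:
G(k, C) = 1
A = 1/36 (A = (1/(2 + (1 - 1*(-3))))² = (1/(2 + (1 + 3)))² = (1/(2 + 4))² = (1/6)² = (⅙)² = 1/36 ≈ 0.027778)
D = 140 (D = -14*(-10) = 140)
G(17, -7)*D + A = 1*140 + 1/36 = 140 + 1/36 = 5041/36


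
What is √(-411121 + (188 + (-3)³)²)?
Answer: 60*I*√107 ≈ 620.64*I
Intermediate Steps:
√(-411121 + (188 + (-3)³)²) = √(-411121 + (188 - 27)²) = √(-411121 + 161²) = √(-411121 + 25921) = √(-385200) = 60*I*√107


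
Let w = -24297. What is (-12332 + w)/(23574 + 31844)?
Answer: -36629/55418 ≈ -0.66096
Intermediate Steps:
(-12332 + w)/(23574 + 31844) = (-12332 - 24297)/(23574 + 31844) = -36629/55418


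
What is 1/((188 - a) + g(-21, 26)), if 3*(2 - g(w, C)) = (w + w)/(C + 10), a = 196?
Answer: -18/101 ≈ -0.17822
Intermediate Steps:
g(w, C) = 2 - 2*w/(3*(10 + C)) (g(w, C) = 2 - (w + w)/(3*(C + 10)) = 2 - 2*w/(3*(10 + C)))
1/((188 - a) + g(-21, 26)) = 1/((188 - 1*196) + 2*(30 - 1*(-21) + 3*26)/(3*(10 + 26))) = 1/((188 - 196) + (2/3)*(30 + 21 + 78)/36) = 1/(-8 + (2/3)*(1/36)*129) = 1/(-8 + 43/18) = 1/(-101/18) = -18/101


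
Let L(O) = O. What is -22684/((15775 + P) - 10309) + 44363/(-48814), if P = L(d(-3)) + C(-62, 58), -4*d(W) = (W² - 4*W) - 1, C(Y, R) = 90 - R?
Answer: -1350982735/268135302 ≈ -5.0384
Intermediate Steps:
d(W) = ¼ + W - W²/4 (d(W) = -((W² - 4*W) - 1)/4 = -(-1 + W² - 4*W)/4 = ¼ + W - W²/4)
P = 27 (P = (¼ - 3 - ¼*(-3)²) + (90 - 1*58) = (¼ - 3 - ¼*9) + (90 - 58) = (¼ - 3 - 9/4) + 32 = -5 + 32 = 27)
-22684/((15775 + P) - 10309) + 44363/(-48814) = -22684/((15775 + 27) - 10309) + 44363/(-48814) = -22684/(15802 - 10309) + 44363*(-1/48814) = -22684/5493 - 44363/48814 = -1350982735/268135302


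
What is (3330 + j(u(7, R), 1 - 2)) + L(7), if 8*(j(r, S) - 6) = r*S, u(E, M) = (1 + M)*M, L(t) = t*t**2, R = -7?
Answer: 14695/4 ≈ 3673.8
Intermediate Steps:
L(t) = t**3
u(E, M) = M*(1 + M)
j(r, S) = 6 + S*r/8 (j(r, S) = 6 + (r*S)/8 = 6 + (S*r)/8 = 6 + S*r/8)
(3330 + j(u(7, R), 1 - 2)) + L(7) = (3330 + (6 + (1 - 2)*(-7*(1 - 7))/8)) + 7**3 = (3330 + (6 + (1/8)*(-1)*(-7*(-6)))) + 343 = (3330 + (6 + (1/8)*(-1)*42)) + 343 = (3330 + (6 - 21/4)) + 343 = (3330 + 3/4) + 343 = 13323/4 + 343 = 14695/4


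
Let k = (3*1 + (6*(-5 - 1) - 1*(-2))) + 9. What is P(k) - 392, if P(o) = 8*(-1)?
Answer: -400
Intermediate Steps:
k = -22 (k = (3 + (6*(-6) + 2)) + 9 = (3 + (-36 + 2)) + 9 = (3 - 34) + 9 = -31 + 9 = -22)
P(o) = -8
P(k) - 392 = -8 - 392 = -400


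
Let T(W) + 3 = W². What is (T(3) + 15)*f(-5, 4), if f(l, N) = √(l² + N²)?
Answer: 21*√41 ≈ 134.47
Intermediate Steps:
T(W) = -3 + W²
f(l, N) = √(N² + l²)
(T(3) + 15)*f(-5, 4) = ((-3 + 3²) + 15)*√(4² + (-5)²) = ((-3 + 9) + 15)*√(16 + 25) = (6 + 15)*√41 = 21*√41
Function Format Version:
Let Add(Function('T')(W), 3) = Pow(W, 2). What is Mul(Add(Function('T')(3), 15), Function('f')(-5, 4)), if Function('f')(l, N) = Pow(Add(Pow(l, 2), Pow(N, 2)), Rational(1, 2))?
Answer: Mul(21, Pow(41, Rational(1, 2))) ≈ 134.47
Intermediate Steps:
Function('T')(W) = Add(-3, Pow(W, 2))
Function('f')(l, N) = Pow(Add(Pow(N, 2), Pow(l, 2)), Rational(1, 2))
Mul(Add(Function('T')(3), 15), Function('f')(-5, 4)) = Mul(Add(Add(-3, Pow(3, 2)), 15), Pow(Add(Pow(4, 2), Pow(-5, 2)), Rational(1, 2))) = Mul(Add(Add(-3, 9), 15), Pow(Add(16, 25), Rational(1, 2))) = Mul(Add(6, 15), Pow(41, Rational(1, 2))) = Mul(21, Pow(41, Rational(1, 2)))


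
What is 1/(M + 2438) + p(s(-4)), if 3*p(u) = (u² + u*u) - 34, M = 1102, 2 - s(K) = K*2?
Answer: 195881/3540 ≈ 55.334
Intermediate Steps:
s(K) = 2 - 2*K (s(K) = 2 - K*2 = 2 - 2*K)
p(u) = -34/3 + 2*u²/3 (p(u) = ((u² + u*u) - 34)/3 = ((u² + u²) - 34)/3 = (2*u² - 34)/3 = (-34 + 2*u²)/3 = -34/3 + 2*u²/3)
1/(M + 2438) + p(s(-4)) = 1/(1102 + 2438) + (-34/3 + 2*(2 - 2*(-4))²/3) = 1/3540 + (-34/3 + 2*(2 + 8)²/3) = 1/3540 + (-34/3 + (⅔)*10²) = 1/3540 + (-34/3 + (⅔)*100) = 1/3540 + (-34/3 + 200/3) = 1/3540 + 166/3 = 195881/3540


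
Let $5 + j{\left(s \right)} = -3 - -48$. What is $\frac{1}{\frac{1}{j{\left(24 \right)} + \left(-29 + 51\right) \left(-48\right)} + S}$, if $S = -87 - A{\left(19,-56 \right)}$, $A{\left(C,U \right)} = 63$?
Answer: $- \frac{1016}{152401} \approx -0.0066666$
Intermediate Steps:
$j{\left(s \right)} = 40$ ($j{\left(s \right)} = -5 - -45 = -5 + \left(-3 + 48\right) = -5 + 45 = 40$)
$S = -150$ ($S = -87 - 63 = -150$)
$\frac{1}{\frac{1}{j{\left(24 \right)} + \left(-29 + 51\right) \left(-48\right)} + S} = \frac{1}{\frac{1}{40 + \left(-29 + 51\right) \left(-48\right)} - 150} = \frac{1}{\frac{1}{40 + 22 \left(-48\right)} - 150} = \frac{1}{\frac{1}{40 - 1056} - 150} = \frac{1}{\frac{1}{-1016} - 150} = \frac{1}{- \frac{1}{1016} - 150} = \frac{1}{- \frac{152401}{1016}} = - \frac{1016}{152401}$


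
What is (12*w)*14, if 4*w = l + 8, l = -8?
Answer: 0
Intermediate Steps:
w = 0 (w = (-8 + 8)/4 = (¼)*0 = 0)
(12*w)*14 = (12*0)*14 = 0*14 = 0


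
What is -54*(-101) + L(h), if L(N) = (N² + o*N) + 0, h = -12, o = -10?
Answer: 5718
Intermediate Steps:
L(N) = N² - 10*N (L(N) = (N² - 10*N) + 0 = N² - 10*N)
-54*(-101) + L(h) = -54*(-101) - 12*(-10 - 12) = 5454 - 12*(-22) = 5454 + 264 = 5718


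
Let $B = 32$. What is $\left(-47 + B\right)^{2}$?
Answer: $225$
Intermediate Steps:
$\left(-47 + B\right)^{2} = \left(-47 + 32\right)^{2} = \left(-15\right)^{2} = 225$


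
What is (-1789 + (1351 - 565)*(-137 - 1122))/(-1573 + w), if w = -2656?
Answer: 991363/4229 ≈ 234.42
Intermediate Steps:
(-1789 + (1351 - 565)*(-137 - 1122))/(-1573 + w) = (-1789 + (1351 - 565)*(-137 - 1122))/(-1573 - 2656) = (-1789 + 786*(-1259))/(-4229) = (-1789 - 989574)*(-1/4229) = -991363*(-1/4229) = 991363/4229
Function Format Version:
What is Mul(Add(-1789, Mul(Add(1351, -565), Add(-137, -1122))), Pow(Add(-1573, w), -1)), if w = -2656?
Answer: Rational(991363, 4229) ≈ 234.42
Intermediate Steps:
Mul(Add(-1789, Mul(Add(1351, -565), Add(-137, -1122))), Pow(Add(-1573, w), -1)) = Mul(Add(-1789, Mul(Add(1351, -565), Add(-137, -1122))), Pow(Add(-1573, -2656), -1)) = Mul(Add(-1789, Mul(786, -1259)), Pow(-4229, -1)) = Mul(Add(-1789, -989574), Rational(-1, 4229)) = Mul(-991363, Rational(-1, 4229)) = Rational(991363, 4229)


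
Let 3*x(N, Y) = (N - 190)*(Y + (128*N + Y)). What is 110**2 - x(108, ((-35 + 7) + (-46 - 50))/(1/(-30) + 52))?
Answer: 607738044/1559 ≈ 3.8983e+5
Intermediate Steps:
x(N, Y) = (-190 + N)*(2*Y + 128*N)/3 (x(N, Y) = ((N - 190)*(Y + (128*N + Y)))/3 = ((-190 + N)*(Y + (Y + 128*N)))/3 = ((-190 + N)*(2*Y + 128*N))/3 = (-190 + N)*(2*Y + 128*N)/3)
110**2 - x(108, ((-35 + 7) + (-46 - 50))/(1/(-30) + 52)) = 110**2 - (-24320/3*108 - 380*((-35 + 7) + (-46 - 50))/(3*(1/(-30) + 52)) + (128/3)*108**2 + (2/3)*108*(((-35 + 7) + (-46 - 50))/(1/(-30) + 52))) = 12100 - (-875520 - 380*(-28 - 96)/(3*(-1/30 + 52)) + (128/3)*11664 + (2/3)*108*((-28 - 96)/(-1/30 + 52))) = 12100 - (-875520 - (-47120)/(3*1559/30) + 497664 + (2/3)*108*(-124/1559/30)) = 12100 - (-875520 - (-47120)*30/(3*1559) + 497664 + (2/3)*108*(-124*30/1559)) = 12100 - (-875520 - 380/3*(-3720/1559) + 497664 + (2/3)*108*(-3720/1559)) = 12100 - (-875520 + 471200/1559 + 497664 - 267840/1559) = 12100 - 1*(-588874144/1559) = 12100 + 588874144/1559 = 607738044/1559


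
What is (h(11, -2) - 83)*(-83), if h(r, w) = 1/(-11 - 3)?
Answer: 96529/14 ≈ 6894.9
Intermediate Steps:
h(r, w) = -1/14 (h(r, w) = 1/(-14) = -1/14)
(h(11, -2) - 83)*(-83) = (-1/14 - 83)*(-83) = -1163/14*(-83) = 96529/14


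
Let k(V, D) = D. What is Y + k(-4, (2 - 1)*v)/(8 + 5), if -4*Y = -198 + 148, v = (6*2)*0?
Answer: 25/2 ≈ 12.500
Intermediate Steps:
v = 0 (v = 12*0 = 0)
Y = 25/2 (Y = -(-198 + 148)/4 = -1/4*(-50) = 25/2 ≈ 12.500)
Y + k(-4, (2 - 1)*v)/(8 + 5) = 25/2 + ((2 - 1)*0)/(8 + 5) = 25/2 + (1*0)/13 = 25/2 + (1/13)*0 = 25/2 + 0 = 25/2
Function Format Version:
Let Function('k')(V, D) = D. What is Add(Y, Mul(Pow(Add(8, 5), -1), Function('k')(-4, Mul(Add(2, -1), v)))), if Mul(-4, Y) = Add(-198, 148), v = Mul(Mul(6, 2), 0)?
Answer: Rational(25, 2) ≈ 12.500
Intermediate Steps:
v = 0 (v = Mul(12, 0) = 0)
Y = Rational(25, 2) (Y = Mul(Rational(-1, 4), Add(-198, 148)) = Mul(Rational(-1, 4), -50) = Rational(25, 2) ≈ 12.500)
Add(Y, Mul(Pow(Add(8, 5), -1), Function('k')(-4, Mul(Add(2, -1), v)))) = Add(Rational(25, 2), Mul(Pow(Add(8, 5), -1), Mul(Add(2, -1), 0))) = Add(Rational(25, 2), Mul(Pow(13, -1), Mul(1, 0))) = Add(Rational(25, 2), Mul(Rational(1, 13), 0)) = Add(Rational(25, 2), 0) = Rational(25, 2)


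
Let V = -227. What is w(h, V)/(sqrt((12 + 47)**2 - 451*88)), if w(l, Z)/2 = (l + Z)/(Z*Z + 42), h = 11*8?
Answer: 278*I*sqrt(447)/207470133 ≈ 2.833e-5*I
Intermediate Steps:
h = 88
w(l, Z) = 2*(Z + l)/(42 + Z**2) (w(l, Z) = 2*((l + Z)/(Z*Z + 42)) = 2*((Z + l)/(Z**2 + 42)) = 2*((Z + l)/(42 + Z**2)) = 2*(Z + l)/(42 + Z**2))
w(h, V)/(sqrt((12 + 47)**2 - 451*88)) = (2*(-227 + 88)/(42 + (-227)**2))/(sqrt((12 + 47)**2 - 451*88)) = (2*(-139)/(42 + 51529))/(sqrt(59**2 - 39688)) = (2*(-139)/51571)/(sqrt(3481 - 39688)) = (2*(1/51571)*(-139))/(sqrt(-36207)) = -278*(-I*sqrt(447)/4023)/51571 = -(-278)*I*sqrt(447)/207470133 = 278*I*sqrt(447)/207470133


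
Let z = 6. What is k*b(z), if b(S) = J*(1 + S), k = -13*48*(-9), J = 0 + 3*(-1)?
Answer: -117936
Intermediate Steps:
J = -3 (J = 0 - 3 = -3)
k = 5616 (k = -624*(-9) = 5616)
b(S) = -3 - 3*S (b(S) = -3*(1 + S) = -3 - 3*S)
k*b(z) = 5616*(-3 - 3*6) = 5616*(-3 - 18) = 5616*(-21) = -117936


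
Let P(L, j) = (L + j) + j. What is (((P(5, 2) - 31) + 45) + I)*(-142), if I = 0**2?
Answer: -3266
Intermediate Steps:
I = 0
P(L, j) = L + 2*j
(((P(5, 2) - 31) + 45) + I)*(-142) = ((((5 + 2*2) - 31) + 45) + 0)*(-142) = ((((5 + 4) - 31) + 45) + 0)*(-142) = (((9 - 31) + 45) + 0)*(-142) = ((-22 + 45) + 0)*(-142) = (23 + 0)*(-142) = 23*(-142) = -3266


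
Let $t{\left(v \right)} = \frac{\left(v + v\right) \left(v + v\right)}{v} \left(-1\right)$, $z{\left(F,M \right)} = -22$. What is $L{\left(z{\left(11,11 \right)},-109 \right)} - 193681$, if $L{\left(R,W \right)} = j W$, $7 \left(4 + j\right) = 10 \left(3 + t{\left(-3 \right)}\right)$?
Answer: $- \frac{1369065}{7} \approx -1.9558 \cdot 10^{5}$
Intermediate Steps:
$t{\left(v \right)} = - 4 v$ ($t{\left(v \right)} = \frac{2 v 2 v}{v} \left(-1\right) = \frac{4 v^{2}}{v} \left(-1\right) = 4 v \left(-1\right) = - 4 v$)
$j = \frac{122}{7}$ ($j = -4 + \frac{10 \left(3 - -12\right)}{7} = -4 + \frac{10 \left(3 + 12\right)}{7} = -4 + \frac{10 \cdot 15}{7} = -4 + \frac{1}{7} \cdot 150 = -4 + \frac{150}{7} = \frac{122}{7} \approx 17.429$)
$L{\left(R,W \right)} = \frac{122 W}{7}$
$L{\left(z{\left(11,11 \right)},-109 \right)} - 193681 = \frac{122}{7} \left(-109\right) - 193681 = - \frac{13298}{7} - 193681 = - \frac{1369065}{7}$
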